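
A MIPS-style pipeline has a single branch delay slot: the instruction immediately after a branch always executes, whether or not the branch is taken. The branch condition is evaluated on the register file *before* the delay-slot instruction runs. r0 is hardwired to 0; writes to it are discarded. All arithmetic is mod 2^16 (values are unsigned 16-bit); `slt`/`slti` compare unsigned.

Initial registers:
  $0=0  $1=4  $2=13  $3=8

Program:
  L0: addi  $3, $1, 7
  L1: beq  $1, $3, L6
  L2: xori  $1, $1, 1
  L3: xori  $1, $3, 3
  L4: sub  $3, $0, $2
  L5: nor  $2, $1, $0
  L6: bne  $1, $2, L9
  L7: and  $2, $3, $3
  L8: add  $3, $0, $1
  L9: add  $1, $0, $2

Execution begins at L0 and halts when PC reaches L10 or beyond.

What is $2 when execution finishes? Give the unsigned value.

[0] addi  $3, $1, 7  →  {$0:0, $1:4, $2:13, $3:11}
[1] beq  $1, $3, L6  →  {$0:0, $1:4, $2:13, $3:11}  ⟨branch fallthrough⟩
[2] xori  $1, $1, 1  →  {$0:0, $1:5, $2:13, $3:11}
[3] xori  $1, $3, 3  →  {$0:0, $1:8, $2:13, $3:11}
[4] sub  $3, $0, $2  →  {$0:0, $1:8, $2:13, $3:65523}
[5] nor  $2, $1, $0  →  {$0:0, $1:8, $2:65527, $3:65523}
[6] bne  $1, $2, L9  →  {$0:0, $1:8, $2:65527, $3:65523}  ⟨branch taken⟩
[7] and  $2, $3, $3  →  {$0:0, $1:8, $2:65523, $3:65523}
[9] add  $1, $0, $2  →  {$0:0, $1:65523, $2:65523, $3:65523}

65523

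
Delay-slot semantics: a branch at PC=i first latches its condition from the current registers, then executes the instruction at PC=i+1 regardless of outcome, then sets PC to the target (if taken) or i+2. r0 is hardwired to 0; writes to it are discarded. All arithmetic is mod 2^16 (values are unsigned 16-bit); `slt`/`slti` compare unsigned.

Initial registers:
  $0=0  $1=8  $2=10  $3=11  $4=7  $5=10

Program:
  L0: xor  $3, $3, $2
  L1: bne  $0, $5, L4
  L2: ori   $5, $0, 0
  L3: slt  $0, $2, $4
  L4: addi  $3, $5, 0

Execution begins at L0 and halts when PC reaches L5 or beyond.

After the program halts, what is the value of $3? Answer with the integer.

#0 xor  $3, $3, $2 ; 0/8/10/1/7/10
#1 bne  $0, $5, L4 ; 0/8/10/1/7/10 ; →target
#2 ori   $5, $0, 0 ; 0/8/10/1/7/0
#4 addi  $3, $5, 0 ; 0/8/10/0/7/0

0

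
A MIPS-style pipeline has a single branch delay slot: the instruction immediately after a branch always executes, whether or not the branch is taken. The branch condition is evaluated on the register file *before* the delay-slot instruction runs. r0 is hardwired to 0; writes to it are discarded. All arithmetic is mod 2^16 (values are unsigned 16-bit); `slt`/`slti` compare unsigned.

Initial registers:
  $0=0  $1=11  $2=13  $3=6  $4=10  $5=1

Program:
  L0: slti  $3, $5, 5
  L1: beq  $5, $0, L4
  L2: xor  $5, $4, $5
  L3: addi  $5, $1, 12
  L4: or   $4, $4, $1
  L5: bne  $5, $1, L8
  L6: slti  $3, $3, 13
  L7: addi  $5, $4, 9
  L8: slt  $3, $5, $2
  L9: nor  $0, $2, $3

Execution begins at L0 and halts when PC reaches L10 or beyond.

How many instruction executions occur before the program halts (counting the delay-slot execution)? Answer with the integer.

9

[0] slti  $3, $5, 5  →  {$0:0, $1:11, $2:13, $3:1, $4:10, $5:1}
[1] beq  $5, $0, L4  →  {$0:0, $1:11, $2:13, $3:1, $4:10, $5:1}  ⟨branch fallthrough⟩
[2] xor  $5, $4, $5  →  {$0:0, $1:11, $2:13, $3:1, $4:10, $5:11}
[3] addi  $5, $1, 12  →  {$0:0, $1:11, $2:13, $3:1, $4:10, $5:23}
[4] or   $4, $4, $1  →  {$0:0, $1:11, $2:13, $3:1, $4:11, $5:23}
[5] bne  $5, $1, L8  →  {$0:0, $1:11, $2:13, $3:1, $4:11, $5:23}  ⟨branch taken⟩
[6] slti  $3, $3, 13  →  {$0:0, $1:11, $2:13, $3:1, $4:11, $5:23}
[8] slt  $3, $5, $2  →  {$0:0, $1:11, $2:13, $3:0, $4:11, $5:23}
[9] nor  $0, $2, $3  →  {$0:0, $1:11, $2:13, $3:0, $4:11, $5:23}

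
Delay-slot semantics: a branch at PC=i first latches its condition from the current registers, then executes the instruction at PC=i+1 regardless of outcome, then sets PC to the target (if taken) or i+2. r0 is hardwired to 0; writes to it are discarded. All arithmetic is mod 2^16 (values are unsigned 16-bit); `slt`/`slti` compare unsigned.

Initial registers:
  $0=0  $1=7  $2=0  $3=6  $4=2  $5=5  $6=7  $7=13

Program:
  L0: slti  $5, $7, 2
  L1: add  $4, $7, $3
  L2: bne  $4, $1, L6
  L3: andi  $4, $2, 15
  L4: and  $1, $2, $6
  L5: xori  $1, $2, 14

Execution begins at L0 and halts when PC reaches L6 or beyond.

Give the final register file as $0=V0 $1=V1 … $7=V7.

$0=0 $1=7 $2=0 $3=6 $4=0 $5=0 $6=7 $7=13

  step pc=0: slti  $5, $7, 2  regs=(0,7,0,6,2,0,7,13)
  step pc=1: add  $4, $7, $3  regs=(0,7,0,6,19,0,7,13)
  step pc=2: bne  $4, $1, L6  cond=T  regs=(0,7,0,6,19,0,7,13)
  step pc=3: andi  $4, $2, 15  regs=(0,7,0,6,0,0,7,13)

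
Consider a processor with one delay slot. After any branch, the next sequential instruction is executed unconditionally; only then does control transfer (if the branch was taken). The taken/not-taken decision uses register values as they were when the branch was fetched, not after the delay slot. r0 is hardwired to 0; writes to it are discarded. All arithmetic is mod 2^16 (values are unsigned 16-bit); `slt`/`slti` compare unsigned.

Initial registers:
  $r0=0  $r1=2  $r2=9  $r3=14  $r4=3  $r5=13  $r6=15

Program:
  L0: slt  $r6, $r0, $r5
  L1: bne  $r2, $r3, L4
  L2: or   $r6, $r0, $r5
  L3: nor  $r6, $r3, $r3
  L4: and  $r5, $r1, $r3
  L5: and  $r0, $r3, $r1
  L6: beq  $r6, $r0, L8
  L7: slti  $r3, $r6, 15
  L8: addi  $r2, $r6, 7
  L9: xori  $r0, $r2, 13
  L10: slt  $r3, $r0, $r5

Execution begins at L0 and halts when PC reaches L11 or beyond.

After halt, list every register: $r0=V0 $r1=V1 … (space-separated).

$r0=0 $r1=2 $r2=20 $r3=1 $r4=3 $r5=2 $r6=13

#0 slt  $r6, $r0, $r5 ; 0/2/9/14/3/13/1
#1 bne  $r2, $r3, L4 ; 0/2/9/14/3/13/1 ; →target
#2 or   $r6, $r0, $r5 ; 0/2/9/14/3/13/13
#4 and  $r5, $r1, $r3 ; 0/2/9/14/3/2/13
#5 and  $r0, $r3, $r1 ; 0/2/9/14/3/2/13
#6 beq  $r6, $r0, L8 ; 0/2/9/14/3/2/13 ; →fallthru
#7 slti  $r3, $r6, 15 ; 0/2/9/1/3/2/13
#8 addi  $r2, $r6, 7 ; 0/2/20/1/3/2/13
#9 xori  $r0, $r2, 13 ; 0/2/20/1/3/2/13
#10 slt  $r3, $r0, $r5 ; 0/2/20/1/3/2/13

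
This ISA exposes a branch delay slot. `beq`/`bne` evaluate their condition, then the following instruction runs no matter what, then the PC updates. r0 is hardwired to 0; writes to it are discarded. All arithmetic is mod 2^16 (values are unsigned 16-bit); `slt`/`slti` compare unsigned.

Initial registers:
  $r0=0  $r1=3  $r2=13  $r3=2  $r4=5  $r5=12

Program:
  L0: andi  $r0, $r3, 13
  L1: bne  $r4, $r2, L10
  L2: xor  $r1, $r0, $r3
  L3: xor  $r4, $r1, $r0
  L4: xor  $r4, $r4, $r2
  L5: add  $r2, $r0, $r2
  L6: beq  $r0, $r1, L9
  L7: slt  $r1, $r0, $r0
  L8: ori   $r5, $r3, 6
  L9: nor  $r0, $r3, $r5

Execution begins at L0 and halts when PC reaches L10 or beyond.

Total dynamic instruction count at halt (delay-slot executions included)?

[0] andi  $r0, $r3, 13  →  {$r0:0, $r1:3, $r2:13, $r3:2, $r4:5, $r5:12}
[1] bne  $r4, $r2, L10  →  {$r0:0, $r1:3, $r2:13, $r3:2, $r4:5, $r5:12}  ⟨branch taken⟩
[2] xor  $r1, $r0, $r3  →  {$r0:0, $r1:2, $r2:13, $r3:2, $r4:5, $r5:12}

3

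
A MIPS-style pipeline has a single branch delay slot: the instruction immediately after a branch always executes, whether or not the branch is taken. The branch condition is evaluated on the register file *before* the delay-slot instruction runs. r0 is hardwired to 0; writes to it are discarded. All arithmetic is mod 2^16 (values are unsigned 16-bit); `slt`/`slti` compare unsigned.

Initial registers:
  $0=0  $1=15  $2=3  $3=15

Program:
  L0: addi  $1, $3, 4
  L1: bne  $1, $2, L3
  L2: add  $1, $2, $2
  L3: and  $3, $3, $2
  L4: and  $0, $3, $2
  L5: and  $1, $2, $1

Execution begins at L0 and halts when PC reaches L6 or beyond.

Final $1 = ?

PC=0  addi  $1, $3, 4        | $0=0 $1=19 $2=3 $3=15
PC=1  bne  $1, $2, L3        | $0=0 $1=19 $2=3 $3=15  [TAKEN]
PC=2  add  $1, $2, $2        | $0=0 $1=6 $2=3 $3=15
PC=3  and  $3, $3, $2        | $0=0 $1=6 $2=3 $3=3
PC=4  and  $0, $3, $2        | $0=0 $1=6 $2=3 $3=3
PC=5  and  $1, $2, $1        | $0=0 $1=2 $2=3 $3=3

2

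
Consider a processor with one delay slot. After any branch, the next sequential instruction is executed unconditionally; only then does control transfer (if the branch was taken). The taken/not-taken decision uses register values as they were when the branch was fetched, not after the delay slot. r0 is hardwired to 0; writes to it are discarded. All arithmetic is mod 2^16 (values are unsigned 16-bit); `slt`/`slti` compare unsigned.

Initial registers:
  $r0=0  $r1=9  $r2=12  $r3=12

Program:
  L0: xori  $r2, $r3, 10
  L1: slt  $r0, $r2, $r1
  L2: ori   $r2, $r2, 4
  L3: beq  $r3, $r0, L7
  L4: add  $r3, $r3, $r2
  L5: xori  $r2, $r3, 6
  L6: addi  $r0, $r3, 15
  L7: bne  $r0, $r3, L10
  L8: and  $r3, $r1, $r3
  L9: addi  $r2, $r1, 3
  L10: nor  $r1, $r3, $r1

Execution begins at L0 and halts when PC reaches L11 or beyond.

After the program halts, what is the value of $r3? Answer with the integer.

#0 xori  $r2, $r3, 10 ; 0/9/6/12
#1 slt  $r0, $r2, $r1 ; 0/9/6/12
#2 ori   $r2, $r2, 4 ; 0/9/6/12
#3 beq  $r3, $r0, L7 ; 0/9/6/12 ; →fallthru
#4 add  $r3, $r3, $r2 ; 0/9/6/18
#5 xori  $r2, $r3, 6 ; 0/9/20/18
#6 addi  $r0, $r3, 15 ; 0/9/20/18
#7 bne  $r0, $r3, L10 ; 0/9/20/18 ; →target
#8 and  $r3, $r1, $r3 ; 0/9/20/0
#10 nor  $r1, $r3, $r1 ; 0/65526/20/0

0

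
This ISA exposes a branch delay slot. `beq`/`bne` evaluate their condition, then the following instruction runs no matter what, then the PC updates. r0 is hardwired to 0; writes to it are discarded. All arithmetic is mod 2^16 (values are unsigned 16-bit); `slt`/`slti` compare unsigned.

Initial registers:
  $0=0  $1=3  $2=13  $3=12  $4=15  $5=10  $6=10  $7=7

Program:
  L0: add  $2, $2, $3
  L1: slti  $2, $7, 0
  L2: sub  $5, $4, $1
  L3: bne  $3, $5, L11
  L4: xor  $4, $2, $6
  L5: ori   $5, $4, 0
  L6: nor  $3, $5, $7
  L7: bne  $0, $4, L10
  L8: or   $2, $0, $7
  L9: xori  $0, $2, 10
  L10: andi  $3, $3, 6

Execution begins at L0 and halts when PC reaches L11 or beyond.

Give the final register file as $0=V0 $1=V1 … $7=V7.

$0=0 $1=3 $2=7 $3=0 $4=10 $5=10 $6=10 $7=7

#0 add  $2, $2, $3 ; 0/3/25/12/15/10/10/7
#1 slti  $2, $7, 0 ; 0/3/0/12/15/10/10/7
#2 sub  $5, $4, $1 ; 0/3/0/12/15/12/10/7
#3 bne  $3, $5, L11 ; 0/3/0/12/15/12/10/7 ; →fallthru
#4 xor  $4, $2, $6 ; 0/3/0/12/10/12/10/7
#5 ori   $5, $4, 0 ; 0/3/0/12/10/10/10/7
#6 nor  $3, $5, $7 ; 0/3/0/65520/10/10/10/7
#7 bne  $0, $4, L10 ; 0/3/0/65520/10/10/10/7 ; →target
#8 or   $2, $0, $7 ; 0/3/7/65520/10/10/10/7
#10 andi  $3, $3, 6 ; 0/3/7/0/10/10/10/7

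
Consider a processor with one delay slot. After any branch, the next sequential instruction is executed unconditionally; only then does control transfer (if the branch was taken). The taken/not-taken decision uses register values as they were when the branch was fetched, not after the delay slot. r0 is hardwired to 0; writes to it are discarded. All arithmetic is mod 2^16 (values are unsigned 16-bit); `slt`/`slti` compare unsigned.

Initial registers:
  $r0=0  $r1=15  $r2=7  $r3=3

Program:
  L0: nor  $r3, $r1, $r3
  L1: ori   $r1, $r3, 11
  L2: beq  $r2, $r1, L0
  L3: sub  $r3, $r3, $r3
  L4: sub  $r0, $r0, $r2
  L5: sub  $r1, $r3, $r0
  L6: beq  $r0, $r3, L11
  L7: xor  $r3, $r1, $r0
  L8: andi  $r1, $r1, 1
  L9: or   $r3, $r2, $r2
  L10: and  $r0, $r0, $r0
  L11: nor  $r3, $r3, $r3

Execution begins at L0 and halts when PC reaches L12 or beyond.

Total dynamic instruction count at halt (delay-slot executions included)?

9

  step pc=0: nor  $r3, $r1, $r3  regs=(0,15,7,65520)
  step pc=1: ori   $r1, $r3, 11  regs=(0,65531,7,65520)
  step pc=2: beq  $r2, $r1, L0  cond=F  regs=(0,65531,7,65520)
  step pc=3: sub  $r3, $r3, $r3  regs=(0,65531,7,0)
  step pc=4: sub  $r0, $r0, $r2  regs=(0,65531,7,0)
  step pc=5: sub  $r1, $r3, $r0  regs=(0,0,7,0)
  step pc=6: beq  $r0, $r3, L11  cond=T  regs=(0,0,7,0)
  step pc=7: xor  $r3, $r1, $r0  regs=(0,0,7,0)
  step pc=11: nor  $r3, $r3, $r3  regs=(0,0,7,65535)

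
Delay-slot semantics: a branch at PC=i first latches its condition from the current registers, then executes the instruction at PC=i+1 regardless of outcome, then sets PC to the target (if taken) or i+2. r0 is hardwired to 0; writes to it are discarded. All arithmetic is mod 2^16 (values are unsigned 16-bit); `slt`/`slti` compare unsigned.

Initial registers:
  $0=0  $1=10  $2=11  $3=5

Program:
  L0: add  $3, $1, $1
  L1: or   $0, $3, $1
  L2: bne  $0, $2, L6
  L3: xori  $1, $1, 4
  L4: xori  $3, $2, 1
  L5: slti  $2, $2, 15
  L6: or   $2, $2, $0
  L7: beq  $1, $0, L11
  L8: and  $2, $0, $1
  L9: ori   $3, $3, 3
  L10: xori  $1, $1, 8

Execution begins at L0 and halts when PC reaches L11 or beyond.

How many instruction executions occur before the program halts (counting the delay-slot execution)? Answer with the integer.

9

  step pc=0: add  $3, $1, $1  regs=(0,10,11,20)
  step pc=1: or   $0, $3, $1  regs=(0,10,11,20)
  step pc=2: bne  $0, $2, L6  cond=T  regs=(0,10,11,20)
  step pc=3: xori  $1, $1, 4  regs=(0,14,11,20)
  step pc=6: or   $2, $2, $0  regs=(0,14,11,20)
  step pc=7: beq  $1, $0, L11  cond=F  regs=(0,14,11,20)
  step pc=8: and  $2, $0, $1  regs=(0,14,0,20)
  step pc=9: ori   $3, $3, 3  regs=(0,14,0,23)
  step pc=10: xori  $1, $1, 8  regs=(0,6,0,23)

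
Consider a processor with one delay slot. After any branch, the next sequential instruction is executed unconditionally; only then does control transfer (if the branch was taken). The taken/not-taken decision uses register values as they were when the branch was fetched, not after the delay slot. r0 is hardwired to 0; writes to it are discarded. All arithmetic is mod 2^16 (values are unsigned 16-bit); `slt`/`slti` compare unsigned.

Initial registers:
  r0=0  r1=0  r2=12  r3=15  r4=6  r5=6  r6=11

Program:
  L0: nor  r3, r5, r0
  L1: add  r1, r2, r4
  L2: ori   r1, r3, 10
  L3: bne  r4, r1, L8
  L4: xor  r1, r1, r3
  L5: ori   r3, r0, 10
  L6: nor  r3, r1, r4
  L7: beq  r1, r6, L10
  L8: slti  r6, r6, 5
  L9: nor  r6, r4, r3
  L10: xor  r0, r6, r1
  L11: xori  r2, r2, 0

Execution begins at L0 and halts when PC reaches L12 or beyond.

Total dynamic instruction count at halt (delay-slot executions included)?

9

PC=0  nor  r3, r5, r0        | r0=0 r1=0 r2=12 r3=65529 r4=6 r5=6 r6=11
PC=1  add  r1, r2, r4        | r0=0 r1=18 r2=12 r3=65529 r4=6 r5=6 r6=11
PC=2  ori   r1, r3, 10       | r0=0 r1=65531 r2=12 r3=65529 r4=6 r5=6 r6=11
PC=3  bne  r4, r1, L8        | r0=0 r1=65531 r2=12 r3=65529 r4=6 r5=6 r6=11  [TAKEN]
PC=4  xor  r1, r1, r3        | r0=0 r1=2 r2=12 r3=65529 r4=6 r5=6 r6=11
PC=8  slti  r6, r6, 5        | r0=0 r1=2 r2=12 r3=65529 r4=6 r5=6 r6=0
PC=9  nor  r6, r4, r3        | r0=0 r1=2 r2=12 r3=65529 r4=6 r5=6 r6=0
PC=10 xor  r0, r6, r1        | r0=0 r1=2 r2=12 r3=65529 r4=6 r5=6 r6=0
PC=11 xori  r2, r2, 0        | r0=0 r1=2 r2=12 r3=65529 r4=6 r5=6 r6=0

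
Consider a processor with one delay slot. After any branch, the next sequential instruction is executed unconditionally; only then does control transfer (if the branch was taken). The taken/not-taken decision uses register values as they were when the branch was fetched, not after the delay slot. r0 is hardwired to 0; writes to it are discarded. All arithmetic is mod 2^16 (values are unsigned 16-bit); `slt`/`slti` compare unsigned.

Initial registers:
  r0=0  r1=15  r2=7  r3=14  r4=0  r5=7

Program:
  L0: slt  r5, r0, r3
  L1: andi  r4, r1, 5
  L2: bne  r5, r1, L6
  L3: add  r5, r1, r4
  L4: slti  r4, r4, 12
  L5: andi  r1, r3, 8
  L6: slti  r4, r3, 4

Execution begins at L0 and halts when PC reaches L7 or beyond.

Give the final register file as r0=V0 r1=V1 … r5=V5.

r0=0 r1=15 r2=7 r3=14 r4=0 r5=20

PC=0  slt  r5, r0, r3        | r0=0 r1=15 r2=7 r3=14 r4=0 r5=1
PC=1  andi  r4, r1, 5        | r0=0 r1=15 r2=7 r3=14 r4=5 r5=1
PC=2  bne  r5, r1, L6        | r0=0 r1=15 r2=7 r3=14 r4=5 r5=1  [TAKEN]
PC=3  add  r5, r1, r4        | r0=0 r1=15 r2=7 r3=14 r4=5 r5=20
PC=6  slti  r4, r3, 4        | r0=0 r1=15 r2=7 r3=14 r4=0 r5=20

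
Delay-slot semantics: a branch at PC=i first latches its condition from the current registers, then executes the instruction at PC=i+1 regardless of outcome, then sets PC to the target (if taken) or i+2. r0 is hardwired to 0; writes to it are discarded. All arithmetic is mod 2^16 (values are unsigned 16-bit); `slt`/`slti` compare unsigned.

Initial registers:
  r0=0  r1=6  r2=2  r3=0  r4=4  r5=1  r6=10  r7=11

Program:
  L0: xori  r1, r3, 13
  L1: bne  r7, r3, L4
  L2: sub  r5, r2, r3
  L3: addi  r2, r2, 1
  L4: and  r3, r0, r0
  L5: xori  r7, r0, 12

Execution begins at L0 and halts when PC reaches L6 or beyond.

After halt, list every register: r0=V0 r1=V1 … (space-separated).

[0] xori  r1, r3, 13  →  {r0:0, r1:13, r2:2, r3:0, r4:4, r5:1, r6:10, r7:11}
[1] bne  r7, r3, L4  →  {r0:0, r1:13, r2:2, r3:0, r4:4, r5:1, r6:10, r7:11}  ⟨branch taken⟩
[2] sub  r5, r2, r3  →  {r0:0, r1:13, r2:2, r3:0, r4:4, r5:2, r6:10, r7:11}
[4] and  r3, r0, r0  →  {r0:0, r1:13, r2:2, r3:0, r4:4, r5:2, r6:10, r7:11}
[5] xori  r7, r0, 12  →  {r0:0, r1:13, r2:2, r3:0, r4:4, r5:2, r6:10, r7:12}

r0=0 r1=13 r2=2 r3=0 r4=4 r5=2 r6=10 r7=12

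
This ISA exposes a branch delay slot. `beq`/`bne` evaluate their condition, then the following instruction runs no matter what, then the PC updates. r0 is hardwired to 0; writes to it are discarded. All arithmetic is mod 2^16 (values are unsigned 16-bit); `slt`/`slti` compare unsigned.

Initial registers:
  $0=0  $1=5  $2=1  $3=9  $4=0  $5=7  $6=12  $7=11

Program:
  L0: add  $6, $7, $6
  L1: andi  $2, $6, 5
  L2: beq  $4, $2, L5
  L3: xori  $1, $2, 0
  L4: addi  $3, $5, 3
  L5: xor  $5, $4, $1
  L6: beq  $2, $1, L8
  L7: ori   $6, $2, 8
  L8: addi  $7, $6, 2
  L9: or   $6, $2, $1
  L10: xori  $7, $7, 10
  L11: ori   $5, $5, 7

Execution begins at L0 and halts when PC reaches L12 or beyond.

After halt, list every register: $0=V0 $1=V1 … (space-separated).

#0 add  $6, $7, $6 ; 0/5/1/9/0/7/23/11
#1 andi  $2, $6, 5 ; 0/5/5/9/0/7/23/11
#2 beq  $4, $2, L5 ; 0/5/5/9/0/7/23/11 ; →fallthru
#3 xori  $1, $2, 0 ; 0/5/5/9/0/7/23/11
#4 addi  $3, $5, 3 ; 0/5/5/10/0/7/23/11
#5 xor  $5, $4, $1 ; 0/5/5/10/0/5/23/11
#6 beq  $2, $1, L8 ; 0/5/5/10/0/5/23/11 ; →target
#7 ori   $6, $2, 8 ; 0/5/5/10/0/5/13/11
#8 addi  $7, $6, 2 ; 0/5/5/10/0/5/13/15
#9 or   $6, $2, $1 ; 0/5/5/10/0/5/5/15
#10 xori  $7, $7, 10 ; 0/5/5/10/0/5/5/5
#11 ori   $5, $5, 7 ; 0/5/5/10/0/7/5/5

$0=0 $1=5 $2=5 $3=10 $4=0 $5=7 $6=5 $7=5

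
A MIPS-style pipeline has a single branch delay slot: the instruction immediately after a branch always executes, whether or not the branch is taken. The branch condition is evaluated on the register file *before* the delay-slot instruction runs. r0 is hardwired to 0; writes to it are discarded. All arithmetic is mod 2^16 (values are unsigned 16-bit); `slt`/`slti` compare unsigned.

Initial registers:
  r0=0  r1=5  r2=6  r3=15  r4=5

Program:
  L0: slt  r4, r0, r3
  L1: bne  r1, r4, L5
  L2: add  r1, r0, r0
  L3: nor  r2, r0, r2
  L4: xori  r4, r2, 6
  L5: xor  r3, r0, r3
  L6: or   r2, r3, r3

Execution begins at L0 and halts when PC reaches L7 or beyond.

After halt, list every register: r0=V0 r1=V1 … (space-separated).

PC=0  slt  r4, r0, r3        | r0=0 r1=5 r2=6 r3=15 r4=1
PC=1  bne  r1, r4, L5        | r0=0 r1=5 r2=6 r3=15 r4=1  [TAKEN]
PC=2  add  r1, r0, r0        | r0=0 r1=0 r2=6 r3=15 r4=1
PC=5  xor  r3, r0, r3        | r0=0 r1=0 r2=6 r3=15 r4=1
PC=6  or   r2, r3, r3        | r0=0 r1=0 r2=15 r3=15 r4=1

r0=0 r1=0 r2=15 r3=15 r4=1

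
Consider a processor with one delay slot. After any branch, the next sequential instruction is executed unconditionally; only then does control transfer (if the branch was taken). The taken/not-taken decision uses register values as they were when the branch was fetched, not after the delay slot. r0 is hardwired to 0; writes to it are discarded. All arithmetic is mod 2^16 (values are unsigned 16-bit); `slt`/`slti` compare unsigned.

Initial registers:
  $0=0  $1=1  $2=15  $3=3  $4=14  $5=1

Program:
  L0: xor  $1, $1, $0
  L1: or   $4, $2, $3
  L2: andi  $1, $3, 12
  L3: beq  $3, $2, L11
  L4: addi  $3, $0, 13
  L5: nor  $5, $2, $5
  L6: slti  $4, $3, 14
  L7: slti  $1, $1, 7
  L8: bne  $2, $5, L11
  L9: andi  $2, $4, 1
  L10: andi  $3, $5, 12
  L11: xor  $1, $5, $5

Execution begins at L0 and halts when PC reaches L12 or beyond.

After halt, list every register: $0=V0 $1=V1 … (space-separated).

$0=0 $1=0 $2=1 $3=13 $4=1 $5=65520

  step pc=0: xor  $1, $1, $0  regs=(0,1,15,3,14,1)
  step pc=1: or   $4, $2, $3  regs=(0,1,15,3,15,1)
  step pc=2: andi  $1, $3, 12  regs=(0,0,15,3,15,1)
  step pc=3: beq  $3, $2, L11  cond=F  regs=(0,0,15,3,15,1)
  step pc=4: addi  $3, $0, 13  regs=(0,0,15,13,15,1)
  step pc=5: nor  $5, $2, $5  regs=(0,0,15,13,15,65520)
  step pc=6: slti  $4, $3, 14  regs=(0,0,15,13,1,65520)
  step pc=7: slti  $1, $1, 7  regs=(0,1,15,13,1,65520)
  step pc=8: bne  $2, $5, L11  cond=T  regs=(0,1,15,13,1,65520)
  step pc=9: andi  $2, $4, 1  regs=(0,1,1,13,1,65520)
  step pc=11: xor  $1, $5, $5  regs=(0,0,1,13,1,65520)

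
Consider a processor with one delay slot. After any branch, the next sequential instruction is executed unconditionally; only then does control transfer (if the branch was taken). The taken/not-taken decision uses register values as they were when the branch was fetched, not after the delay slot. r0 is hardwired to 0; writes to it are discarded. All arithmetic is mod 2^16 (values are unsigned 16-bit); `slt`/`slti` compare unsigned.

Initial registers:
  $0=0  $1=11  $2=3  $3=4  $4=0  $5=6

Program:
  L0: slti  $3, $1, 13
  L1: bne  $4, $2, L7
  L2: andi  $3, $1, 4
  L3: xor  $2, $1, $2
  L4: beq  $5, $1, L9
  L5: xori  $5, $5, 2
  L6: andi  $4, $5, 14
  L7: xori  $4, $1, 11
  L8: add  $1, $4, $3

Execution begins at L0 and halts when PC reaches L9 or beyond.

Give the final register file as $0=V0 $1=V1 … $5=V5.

PC=0  slti  $3, $1, 13       | $0=0 $1=11 $2=3 $3=1 $4=0 $5=6
PC=1  bne  $4, $2, L7        | $0=0 $1=11 $2=3 $3=1 $4=0 $5=6  [TAKEN]
PC=2  andi  $3, $1, 4        | $0=0 $1=11 $2=3 $3=0 $4=0 $5=6
PC=7  xori  $4, $1, 11       | $0=0 $1=11 $2=3 $3=0 $4=0 $5=6
PC=8  add  $1, $4, $3        | $0=0 $1=0 $2=3 $3=0 $4=0 $5=6

$0=0 $1=0 $2=3 $3=0 $4=0 $5=6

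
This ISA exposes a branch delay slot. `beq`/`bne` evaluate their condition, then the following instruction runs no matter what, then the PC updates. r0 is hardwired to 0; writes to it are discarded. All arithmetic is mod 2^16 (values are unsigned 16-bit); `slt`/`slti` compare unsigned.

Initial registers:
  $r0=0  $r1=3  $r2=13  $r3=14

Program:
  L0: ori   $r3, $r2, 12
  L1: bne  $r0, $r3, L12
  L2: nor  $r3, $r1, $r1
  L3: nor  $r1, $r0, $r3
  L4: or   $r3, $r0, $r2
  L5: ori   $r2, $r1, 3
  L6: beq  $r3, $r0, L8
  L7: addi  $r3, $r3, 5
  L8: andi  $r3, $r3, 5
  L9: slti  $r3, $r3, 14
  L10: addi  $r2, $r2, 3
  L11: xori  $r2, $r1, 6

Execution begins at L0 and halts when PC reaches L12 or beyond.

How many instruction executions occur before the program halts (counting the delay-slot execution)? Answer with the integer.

PC=0  ori   $r3, $r2, 12     | $r0=0 $r1=3 $r2=13 $r3=13
PC=1  bne  $r0, $r3, L12     | $r0=0 $r1=3 $r2=13 $r3=13  [TAKEN]
PC=2  nor  $r3, $r1, $r1     | $r0=0 $r1=3 $r2=13 $r3=65532

3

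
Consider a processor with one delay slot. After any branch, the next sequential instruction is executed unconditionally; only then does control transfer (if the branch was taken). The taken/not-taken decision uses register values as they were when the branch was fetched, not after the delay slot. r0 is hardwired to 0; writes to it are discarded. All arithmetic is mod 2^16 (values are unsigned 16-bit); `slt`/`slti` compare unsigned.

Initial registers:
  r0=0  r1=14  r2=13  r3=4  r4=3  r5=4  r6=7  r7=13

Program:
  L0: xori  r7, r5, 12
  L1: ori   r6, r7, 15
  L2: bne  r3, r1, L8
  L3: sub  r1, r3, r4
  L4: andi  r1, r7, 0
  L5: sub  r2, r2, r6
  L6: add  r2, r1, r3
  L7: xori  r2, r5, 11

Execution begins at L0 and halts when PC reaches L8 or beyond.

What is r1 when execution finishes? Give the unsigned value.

1

PC=0  xori  r7, r5, 12       | r0=0 r1=14 r2=13 r3=4 r4=3 r5=4 r6=7 r7=8
PC=1  ori   r6, r7, 15       | r0=0 r1=14 r2=13 r3=4 r4=3 r5=4 r6=15 r7=8
PC=2  bne  r3, r1, L8        | r0=0 r1=14 r2=13 r3=4 r4=3 r5=4 r6=15 r7=8  [TAKEN]
PC=3  sub  r1, r3, r4        | r0=0 r1=1 r2=13 r3=4 r4=3 r5=4 r6=15 r7=8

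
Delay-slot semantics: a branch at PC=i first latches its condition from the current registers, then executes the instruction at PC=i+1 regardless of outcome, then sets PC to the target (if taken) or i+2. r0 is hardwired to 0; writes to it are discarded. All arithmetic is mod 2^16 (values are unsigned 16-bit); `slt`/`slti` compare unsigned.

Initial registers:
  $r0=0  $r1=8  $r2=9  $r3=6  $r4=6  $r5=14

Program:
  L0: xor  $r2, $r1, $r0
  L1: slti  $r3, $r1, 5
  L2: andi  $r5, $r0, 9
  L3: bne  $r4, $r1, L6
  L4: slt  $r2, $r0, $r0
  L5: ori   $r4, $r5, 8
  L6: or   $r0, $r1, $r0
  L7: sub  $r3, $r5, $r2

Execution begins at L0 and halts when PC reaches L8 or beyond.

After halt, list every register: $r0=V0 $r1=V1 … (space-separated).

$r0=0 $r1=8 $r2=0 $r3=0 $r4=6 $r5=0

[0] xor  $r2, $r1, $r0  →  {$r0:0, $r1:8, $r2:8, $r3:6, $r4:6, $r5:14}
[1] slti  $r3, $r1, 5  →  {$r0:0, $r1:8, $r2:8, $r3:0, $r4:6, $r5:14}
[2] andi  $r5, $r0, 9  →  {$r0:0, $r1:8, $r2:8, $r3:0, $r4:6, $r5:0}
[3] bne  $r4, $r1, L6  →  {$r0:0, $r1:8, $r2:8, $r3:0, $r4:6, $r5:0}  ⟨branch taken⟩
[4] slt  $r2, $r0, $r0  →  {$r0:0, $r1:8, $r2:0, $r3:0, $r4:6, $r5:0}
[6] or   $r0, $r1, $r0  →  {$r0:0, $r1:8, $r2:0, $r3:0, $r4:6, $r5:0}
[7] sub  $r3, $r5, $r2  →  {$r0:0, $r1:8, $r2:0, $r3:0, $r4:6, $r5:0}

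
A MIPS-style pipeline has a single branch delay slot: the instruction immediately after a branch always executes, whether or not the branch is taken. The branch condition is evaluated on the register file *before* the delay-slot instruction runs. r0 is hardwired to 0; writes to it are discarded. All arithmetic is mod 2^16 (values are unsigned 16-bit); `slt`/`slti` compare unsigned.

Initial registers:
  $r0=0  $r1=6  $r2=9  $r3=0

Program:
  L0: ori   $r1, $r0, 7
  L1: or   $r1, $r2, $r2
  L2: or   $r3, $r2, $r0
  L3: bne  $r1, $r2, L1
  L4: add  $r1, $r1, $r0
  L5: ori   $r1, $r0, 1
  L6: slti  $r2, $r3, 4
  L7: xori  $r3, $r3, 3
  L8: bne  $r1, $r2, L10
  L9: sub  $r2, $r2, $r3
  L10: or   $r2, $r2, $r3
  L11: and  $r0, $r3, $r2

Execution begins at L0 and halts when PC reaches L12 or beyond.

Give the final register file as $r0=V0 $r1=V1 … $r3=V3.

PC=0  ori   $r1, $r0, 7      | $r0=0 $r1=7 $r2=9 $r3=0
PC=1  or   $r1, $r2, $r2     | $r0=0 $r1=9 $r2=9 $r3=0
PC=2  or   $r3, $r2, $r0     | $r0=0 $r1=9 $r2=9 $r3=9
PC=3  bne  $r1, $r2, L1      | $r0=0 $r1=9 $r2=9 $r3=9  [not taken]
PC=4  add  $r1, $r1, $r0     | $r0=0 $r1=9 $r2=9 $r3=9
PC=5  ori   $r1, $r0, 1      | $r0=0 $r1=1 $r2=9 $r3=9
PC=6  slti  $r2, $r3, 4      | $r0=0 $r1=1 $r2=0 $r3=9
PC=7  xori  $r3, $r3, 3      | $r0=0 $r1=1 $r2=0 $r3=10
PC=8  bne  $r1, $r2, L10     | $r0=0 $r1=1 $r2=0 $r3=10  [TAKEN]
PC=9  sub  $r2, $r2, $r3     | $r0=0 $r1=1 $r2=65526 $r3=10
PC=10 or   $r2, $r2, $r3     | $r0=0 $r1=1 $r2=65534 $r3=10
PC=11 and  $r0, $r3, $r2     | $r0=0 $r1=1 $r2=65534 $r3=10

$r0=0 $r1=1 $r2=65534 $r3=10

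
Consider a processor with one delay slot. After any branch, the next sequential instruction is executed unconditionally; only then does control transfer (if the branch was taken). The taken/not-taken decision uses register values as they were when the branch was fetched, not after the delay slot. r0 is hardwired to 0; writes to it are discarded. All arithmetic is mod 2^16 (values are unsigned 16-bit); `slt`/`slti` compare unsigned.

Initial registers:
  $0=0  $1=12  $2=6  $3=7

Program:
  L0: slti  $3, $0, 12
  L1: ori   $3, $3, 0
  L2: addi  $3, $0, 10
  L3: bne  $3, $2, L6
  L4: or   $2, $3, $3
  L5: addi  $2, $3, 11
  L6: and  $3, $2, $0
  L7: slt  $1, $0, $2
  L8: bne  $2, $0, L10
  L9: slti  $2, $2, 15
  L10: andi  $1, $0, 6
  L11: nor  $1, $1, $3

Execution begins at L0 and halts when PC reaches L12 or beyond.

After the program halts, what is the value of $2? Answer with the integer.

[0] slti  $3, $0, 12  →  {$0:0, $1:12, $2:6, $3:1}
[1] ori   $3, $3, 0  →  {$0:0, $1:12, $2:6, $3:1}
[2] addi  $3, $0, 10  →  {$0:0, $1:12, $2:6, $3:10}
[3] bne  $3, $2, L6  →  {$0:0, $1:12, $2:6, $3:10}  ⟨branch taken⟩
[4] or   $2, $3, $3  →  {$0:0, $1:12, $2:10, $3:10}
[6] and  $3, $2, $0  →  {$0:0, $1:12, $2:10, $3:0}
[7] slt  $1, $0, $2  →  {$0:0, $1:1, $2:10, $3:0}
[8] bne  $2, $0, L10  →  {$0:0, $1:1, $2:10, $3:0}  ⟨branch taken⟩
[9] slti  $2, $2, 15  →  {$0:0, $1:1, $2:1, $3:0}
[10] andi  $1, $0, 6  →  {$0:0, $1:0, $2:1, $3:0}
[11] nor  $1, $1, $3  →  {$0:0, $1:65535, $2:1, $3:0}

1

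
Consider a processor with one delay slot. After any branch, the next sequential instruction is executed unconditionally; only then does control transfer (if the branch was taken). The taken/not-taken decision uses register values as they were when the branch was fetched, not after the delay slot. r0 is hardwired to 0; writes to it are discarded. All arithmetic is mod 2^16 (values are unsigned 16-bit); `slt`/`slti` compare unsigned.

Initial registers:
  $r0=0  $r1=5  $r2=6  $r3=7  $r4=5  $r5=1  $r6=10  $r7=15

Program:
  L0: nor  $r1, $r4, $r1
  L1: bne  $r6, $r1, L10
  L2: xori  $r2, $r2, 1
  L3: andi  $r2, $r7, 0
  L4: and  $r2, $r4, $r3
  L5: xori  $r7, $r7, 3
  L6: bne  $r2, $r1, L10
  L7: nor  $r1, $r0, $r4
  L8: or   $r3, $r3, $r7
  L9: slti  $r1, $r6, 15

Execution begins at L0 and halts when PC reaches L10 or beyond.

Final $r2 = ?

[0] nor  $r1, $r4, $r1  →  {$r0:0, $r1:65530, $r2:6, $r3:7, $r4:5, $r5:1, $r6:10, $r7:15}
[1] bne  $r6, $r1, L10  →  {$r0:0, $r1:65530, $r2:6, $r3:7, $r4:5, $r5:1, $r6:10, $r7:15}  ⟨branch taken⟩
[2] xori  $r2, $r2, 1  →  {$r0:0, $r1:65530, $r2:7, $r3:7, $r4:5, $r5:1, $r6:10, $r7:15}

7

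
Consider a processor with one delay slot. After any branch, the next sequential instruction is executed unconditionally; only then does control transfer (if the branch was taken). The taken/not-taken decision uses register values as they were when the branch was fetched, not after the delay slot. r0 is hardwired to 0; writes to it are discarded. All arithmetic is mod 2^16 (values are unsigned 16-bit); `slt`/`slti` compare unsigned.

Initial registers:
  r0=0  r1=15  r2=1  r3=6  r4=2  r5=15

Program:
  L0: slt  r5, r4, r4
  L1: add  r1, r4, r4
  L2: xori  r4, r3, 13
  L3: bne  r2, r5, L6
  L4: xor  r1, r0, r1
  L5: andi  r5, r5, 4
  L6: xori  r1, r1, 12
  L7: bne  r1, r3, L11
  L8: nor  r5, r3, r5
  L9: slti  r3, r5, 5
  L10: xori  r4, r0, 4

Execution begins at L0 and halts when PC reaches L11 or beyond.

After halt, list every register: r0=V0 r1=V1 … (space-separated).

r0=0 r1=8 r2=1 r3=6 r4=11 r5=65529

PC=0  slt  r5, r4, r4        | r0=0 r1=15 r2=1 r3=6 r4=2 r5=0
PC=1  add  r1, r4, r4        | r0=0 r1=4 r2=1 r3=6 r4=2 r5=0
PC=2  xori  r4, r3, 13       | r0=0 r1=4 r2=1 r3=6 r4=11 r5=0
PC=3  bne  r2, r5, L6        | r0=0 r1=4 r2=1 r3=6 r4=11 r5=0  [TAKEN]
PC=4  xor  r1, r0, r1        | r0=0 r1=4 r2=1 r3=6 r4=11 r5=0
PC=6  xori  r1, r1, 12       | r0=0 r1=8 r2=1 r3=6 r4=11 r5=0
PC=7  bne  r1, r3, L11       | r0=0 r1=8 r2=1 r3=6 r4=11 r5=0  [TAKEN]
PC=8  nor  r5, r3, r5        | r0=0 r1=8 r2=1 r3=6 r4=11 r5=65529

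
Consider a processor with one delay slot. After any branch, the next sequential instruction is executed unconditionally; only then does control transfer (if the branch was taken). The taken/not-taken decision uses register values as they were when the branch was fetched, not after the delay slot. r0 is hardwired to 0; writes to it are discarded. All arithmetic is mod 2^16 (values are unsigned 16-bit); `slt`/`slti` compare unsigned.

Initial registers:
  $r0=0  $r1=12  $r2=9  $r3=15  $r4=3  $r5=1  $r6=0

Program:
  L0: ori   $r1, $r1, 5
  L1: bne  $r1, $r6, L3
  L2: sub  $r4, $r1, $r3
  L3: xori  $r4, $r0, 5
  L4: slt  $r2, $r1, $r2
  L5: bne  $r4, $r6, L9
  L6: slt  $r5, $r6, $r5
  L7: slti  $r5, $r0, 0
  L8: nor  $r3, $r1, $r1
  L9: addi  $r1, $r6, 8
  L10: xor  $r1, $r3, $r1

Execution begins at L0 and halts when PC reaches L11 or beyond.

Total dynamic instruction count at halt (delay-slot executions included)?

9

[0] ori   $r1, $r1, 5  →  {$r0:0, $r1:13, $r2:9, $r3:15, $r4:3, $r5:1, $r6:0}
[1] bne  $r1, $r6, L3  →  {$r0:0, $r1:13, $r2:9, $r3:15, $r4:3, $r5:1, $r6:0}  ⟨branch taken⟩
[2] sub  $r4, $r1, $r3  →  {$r0:0, $r1:13, $r2:9, $r3:15, $r4:65534, $r5:1, $r6:0}
[3] xori  $r4, $r0, 5  →  {$r0:0, $r1:13, $r2:9, $r3:15, $r4:5, $r5:1, $r6:0}
[4] slt  $r2, $r1, $r2  →  {$r0:0, $r1:13, $r2:0, $r3:15, $r4:5, $r5:1, $r6:0}
[5] bne  $r4, $r6, L9  →  {$r0:0, $r1:13, $r2:0, $r3:15, $r4:5, $r5:1, $r6:0}  ⟨branch taken⟩
[6] slt  $r5, $r6, $r5  →  {$r0:0, $r1:13, $r2:0, $r3:15, $r4:5, $r5:1, $r6:0}
[9] addi  $r1, $r6, 8  →  {$r0:0, $r1:8, $r2:0, $r3:15, $r4:5, $r5:1, $r6:0}
[10] xor  $r1, $r3, $r1  →  {$r0:0, $r1:7, $r2:0, $r3:15, $r4:5, $r5:1, $r6:0}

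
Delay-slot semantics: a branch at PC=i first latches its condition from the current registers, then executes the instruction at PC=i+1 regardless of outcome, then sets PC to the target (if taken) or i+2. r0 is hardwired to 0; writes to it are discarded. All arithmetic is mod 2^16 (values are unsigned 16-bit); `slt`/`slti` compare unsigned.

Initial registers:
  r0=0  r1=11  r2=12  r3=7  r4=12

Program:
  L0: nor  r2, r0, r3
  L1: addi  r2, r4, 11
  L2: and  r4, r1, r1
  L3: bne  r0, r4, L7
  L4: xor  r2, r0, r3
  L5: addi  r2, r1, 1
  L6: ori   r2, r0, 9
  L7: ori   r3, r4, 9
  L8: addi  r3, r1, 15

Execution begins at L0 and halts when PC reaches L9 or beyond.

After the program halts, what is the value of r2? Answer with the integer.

[0] nor  r2, r0, r3  →  {r0:0, r1:11, r2:65528, r3:7, r4:12}
[1] addi  r2, r4, 11  →  {r0:0, r1:11, r2:23, r3:7, r4:12}
[2] and  r4, r1, r1  →  {r0:0, r1:11, r2:23, r3:7, r4:11}
[3] bne  r0, r4, L7  →  {r0:0, r1:11, r2:23, r3:7, r4:11}  ⟨branch taken⟩
[4] xor  r2, r0, r3  →  {r0:0, r1:11, r2:7, r3:7, r4:11}
[7] ori   r3, r4, 9  →  {r0:0, r1:11, r2:7, r3:11, r4:11}
[8] addi  r3, r1, 15  →  {r0:0, r1:11, r2:7, r3:26, r4:11}

7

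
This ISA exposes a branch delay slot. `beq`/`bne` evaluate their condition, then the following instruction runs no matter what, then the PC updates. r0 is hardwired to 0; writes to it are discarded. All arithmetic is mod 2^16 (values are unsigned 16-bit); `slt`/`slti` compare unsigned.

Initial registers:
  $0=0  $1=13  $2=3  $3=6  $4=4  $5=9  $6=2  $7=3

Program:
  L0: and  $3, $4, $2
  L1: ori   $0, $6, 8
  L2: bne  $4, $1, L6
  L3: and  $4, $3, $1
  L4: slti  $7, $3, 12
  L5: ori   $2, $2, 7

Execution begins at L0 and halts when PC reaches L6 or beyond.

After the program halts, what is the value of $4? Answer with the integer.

0

#0 and  $3, $4, $2 ; 0/13/3/0/4/9/2/3
#1 ori   $0, $6, 8 ; 0/13/3/0/4/9/2/3
#2 bne  $4, $1, L6 ; 0/13/3/0/4/9/2/3 ; →target
#3 and  $4, $3, $1 ; 0/13/3/0/0/9/2/3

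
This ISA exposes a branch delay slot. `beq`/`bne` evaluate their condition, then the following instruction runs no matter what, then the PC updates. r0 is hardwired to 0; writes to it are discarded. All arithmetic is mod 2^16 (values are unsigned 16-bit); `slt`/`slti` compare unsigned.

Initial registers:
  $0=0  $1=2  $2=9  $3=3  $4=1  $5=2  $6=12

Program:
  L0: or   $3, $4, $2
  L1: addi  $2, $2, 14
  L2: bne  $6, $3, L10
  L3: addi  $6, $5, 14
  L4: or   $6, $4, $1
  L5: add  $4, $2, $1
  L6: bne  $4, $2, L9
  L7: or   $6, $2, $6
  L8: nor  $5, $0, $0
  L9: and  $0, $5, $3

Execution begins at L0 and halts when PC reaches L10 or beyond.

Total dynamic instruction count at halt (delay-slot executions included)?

4

[0] or   $3, $4, $2  →  {$0:0, $1:2, $2:9, $3:9, $4:1, $5:2, $6:12}
[1] addi  $2, $2, 14  →  {$0:0, $1:2, $2:23, $3:9, $4:1, $5:2, $6:12}
[2] bne  $6, $3, L10  →  {$0:0, $1:2, $2:23, $3:9, $4:1, $5:2, $6:12}  ⟨branch taken⟩
[3] addi  $6, $5, 14  →  {$0:0, $1:2, $2:23, $3:9, $4:1, $5:2, $6:16}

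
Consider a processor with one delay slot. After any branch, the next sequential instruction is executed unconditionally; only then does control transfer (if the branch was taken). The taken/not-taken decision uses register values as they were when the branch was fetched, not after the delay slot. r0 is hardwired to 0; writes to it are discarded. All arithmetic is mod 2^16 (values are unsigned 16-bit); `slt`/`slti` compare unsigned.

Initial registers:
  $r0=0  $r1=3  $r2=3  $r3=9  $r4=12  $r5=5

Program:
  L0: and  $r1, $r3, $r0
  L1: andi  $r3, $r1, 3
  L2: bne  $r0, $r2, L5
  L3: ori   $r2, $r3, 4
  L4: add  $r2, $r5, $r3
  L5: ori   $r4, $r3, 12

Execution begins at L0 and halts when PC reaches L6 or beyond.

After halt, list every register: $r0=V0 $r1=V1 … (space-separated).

$r0=0 $r1=0 $r2=4 $r3=0 $r4=12 $r5=5

PC=0  and  $r1, $r3, $r0     | $r0=0 $r1=0 $r2=3 $r3=9 $r4=12 $r5=5
PC=1  andi  $r3, $r1, 3      | $r0=0 $r1=0 $r2=3 $r3=0 $r4=12 $r5=5
PC=2  bne  $r0, $r2, L5      | $r0=0 $r1=0 $r2=3 $r3=0 $r4=12 $r5=5  [TAKEN]
PC=3  ori   $r2, $r3, 4      | $r0=0 $r1=0 $r2=4 $r3=0 $r4=12 $r5=5
PC=5  ori   $r4, $r3, 12     | $r0=0 $r1=0 $r2=4 $r3=0 $r4=12 $r5=5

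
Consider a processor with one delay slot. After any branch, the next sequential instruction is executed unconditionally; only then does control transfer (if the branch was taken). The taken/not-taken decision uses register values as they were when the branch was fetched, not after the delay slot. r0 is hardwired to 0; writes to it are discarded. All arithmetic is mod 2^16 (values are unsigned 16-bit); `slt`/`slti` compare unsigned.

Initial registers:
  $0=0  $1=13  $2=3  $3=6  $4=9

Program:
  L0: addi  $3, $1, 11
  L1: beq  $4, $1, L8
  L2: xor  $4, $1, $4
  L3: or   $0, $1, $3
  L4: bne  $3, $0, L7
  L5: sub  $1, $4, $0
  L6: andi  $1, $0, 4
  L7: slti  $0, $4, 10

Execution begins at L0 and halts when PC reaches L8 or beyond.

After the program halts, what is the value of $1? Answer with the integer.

PC=0  addi  $3, $1, 11       | $0=0 $1=13 $2=3 $3=24 $4=9
PC=1  beq  $4, $1, L8        | $0=0 $1=13 $2=3 $3=24 $4=9  [not taken]
PC=2  xor  $4, $1, $4        | $0=0 $1=13 $2=3 $3=24 $4=4
PC=3  or   $0, $1, $3        | $0=0 $1=13 $2=3 $3=24 $4=4
PC=4  bne  $3, $0, L7        | $0=0 $1=13 $2=3 $3=24 $4=4  [TAKEN]
PC=5  sub  $1, $4, $0        | $0=0 $1=4 $2=3 $3=24 $4=4
PC=7  slti  $0, $4, 10       | $0=0 $1=4 $2=3 $3=24 $4=4

4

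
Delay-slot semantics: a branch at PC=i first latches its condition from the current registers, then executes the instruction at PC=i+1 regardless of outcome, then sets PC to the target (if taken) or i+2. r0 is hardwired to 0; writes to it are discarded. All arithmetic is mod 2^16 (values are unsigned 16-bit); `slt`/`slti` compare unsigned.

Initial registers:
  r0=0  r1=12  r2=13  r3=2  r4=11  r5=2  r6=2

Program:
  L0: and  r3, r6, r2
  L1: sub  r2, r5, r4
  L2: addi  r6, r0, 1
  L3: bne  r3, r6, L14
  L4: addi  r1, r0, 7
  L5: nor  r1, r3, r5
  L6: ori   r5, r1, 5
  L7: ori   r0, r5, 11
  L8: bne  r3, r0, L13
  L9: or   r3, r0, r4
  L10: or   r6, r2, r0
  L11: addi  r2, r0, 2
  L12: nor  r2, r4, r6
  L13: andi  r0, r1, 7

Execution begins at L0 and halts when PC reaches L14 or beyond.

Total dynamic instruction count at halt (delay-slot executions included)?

5

PC=0  and  r3, r6, r2        | r0=0 r1=12 r2=13 r3=0 r4=11 r5=2 r6=2
PC=1  sub  r2, r5, r4        | r0=0 r1=12 r2=65527 r3=0 r4=11 r5=2 r6=2
PC=2  addi  r6, r0, 1        | r0=0 r1=12 r2=65527 r3=0 r4=11 r5=2 r6=1
PC=3  bne  r3, r6, L14       | r0=0 r1=12 r2=65527 r3=0 r4=11 r5=2 r6=1  [TAKEN]
PC=4  addi  r1, r0, 7        | r0=0 r1=7 r2=65527 r3=0 r4=11 r5=2 r6=1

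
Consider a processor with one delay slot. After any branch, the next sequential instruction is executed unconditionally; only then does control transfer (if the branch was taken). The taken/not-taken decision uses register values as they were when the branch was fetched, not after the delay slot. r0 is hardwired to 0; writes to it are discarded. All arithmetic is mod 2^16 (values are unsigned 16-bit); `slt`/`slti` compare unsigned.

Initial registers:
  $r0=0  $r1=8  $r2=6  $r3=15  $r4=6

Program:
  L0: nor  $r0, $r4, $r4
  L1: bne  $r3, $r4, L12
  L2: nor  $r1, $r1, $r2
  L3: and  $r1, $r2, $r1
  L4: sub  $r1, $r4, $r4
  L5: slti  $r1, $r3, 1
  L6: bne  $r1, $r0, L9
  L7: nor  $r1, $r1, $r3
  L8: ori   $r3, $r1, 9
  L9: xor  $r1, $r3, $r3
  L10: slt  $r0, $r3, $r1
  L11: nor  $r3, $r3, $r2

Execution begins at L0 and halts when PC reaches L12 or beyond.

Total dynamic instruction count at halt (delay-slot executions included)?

3

  step pc=0: nor  $r0, $r4, $r4  regs=(0,8,6,15,6)
  step pc=1: bne  $r3, $r4, L12  cond=T  regs=(0,8,6,15,6)
  step pc=2: nor  $r1, $r1, $r2  regs=(0,65521,6,15,6)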